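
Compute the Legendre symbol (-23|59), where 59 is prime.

1

First reduce: -23 ≡ 36 (mod 59).
Pull out 2^2: since 59 ≡ 3 (mod 8), (2/59) = -1, so (2/59)^2 = +1.
Reciprocity: 9 ≡ 1 and 59 ≡ 3 (mod 4), so (9/59) = +(59/9).
Reduce top mod 9: now compute (5/9).
Reciprocity: 5 ≡ 1 and 9 ≡ 1 (mod 4), so (5/9) = +(9/5).
Reduce top mod 5: now compute (4/5).
Pull out 2^2: since 5 ≡ 5 (mod 8), (2/5) = -1, so (2/5)^2 = +1.
Reached (1/5) = 1. Collecting the sign flips along the way, the symbol is +1.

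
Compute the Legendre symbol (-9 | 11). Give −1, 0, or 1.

-1

Euler's criterion: (-9/11) ≡ 2^5 (mod 11).
2^2 ≡ 4 (mod 11)
2^4 ≡ 5 (mod 11)
2^5 = 2^(4+1) ≡ 10 (mod 11).
Result is 10 ≡ −1, so (-9/11) = −1.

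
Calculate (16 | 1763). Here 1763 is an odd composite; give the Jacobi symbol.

1

Pull out 2^4: since 1763 ≡ 3 (mod 8), (2/1763) = -1, so (2/1763)^4 = +1.
Reached (1/1763) = 1. Collecting the sign flips along the way, the symbol is +1.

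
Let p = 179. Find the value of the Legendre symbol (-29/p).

-1

Euler's criterion: (-29/179) ≡ 150^89 (mod 179).
150^2 ≡ 125 (mod 179)
150^4 ≡ 52 (mod 179)
150^8 ≡ 19 (mod 179)
150^16 ≡ 3 (mod 179)
150^32 ≡ 9 (mod 179)
150^64 ≡ 81 (mod 179)
150^89 = 150^(64+16+8+1) ≡ 178 (mod 179).
Result is 178 ≡ −1, so (-29/179) = −1.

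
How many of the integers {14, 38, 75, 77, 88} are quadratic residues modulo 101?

(14/101) = +1 → QR.
(38/101) = -1 → non-residue.
(75/101) = -1 → non-residue.
(77/101) = +1 → QR.
(88/101) = +1 → QR.
Total quadratic residues among the 5: 3.

3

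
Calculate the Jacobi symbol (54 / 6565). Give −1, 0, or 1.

-1

Pull out 2: since 6565 ≡ 5 (mod 8), (2/6565) = -1.
Reciprocity: 27 ≡ 3 and 6565 ≡ 1 (mod 4), so (27/6565) = +(6565/27).
Reduce top mod 27: now compute (4/27).
Pull out 2^2: since 27 ≡ 3 (mod 8), (2/27) = -1, so (2/27)^2 = +1.
Reached (1/27) = 1. Collecting the sign flips along the way, the symbol is -1.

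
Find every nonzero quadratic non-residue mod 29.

2,3,8,10,11,12,14,15,17,18,19,21,26,27

Square k = 1,…,14 (k and 29−k give the same square):
1²=1, 2²=4, 3²=9, 4²=16, 5²=25, 6²≡7, 7²≡20, 8²≡6, 9²≡23, 10²≡13, 11²≡5, 12²≡28, 13²≡24, 14²≡22 (mod 29).
The residues are {1, 4, 5, 6, 7, 9, 13, 16, 20, 22, 23, 24, 25, 28}; the non-residues are the remaining 14 nonzero classes.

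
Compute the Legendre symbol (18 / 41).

Pull out 2: since 41 ≡ 1 (mod 8), (2/41) = +1.
Reciprocity: 9 ≡ 1 and 41 ≡ 1 (mod 4), so (9/41) = +(41/9).
Reduce top mod 9: now compute (5/9).
Reciprocity: 5 ≡ 1 and 9 ≡ 1 (mod 4), so (5/9) = +(9/5).
Reduce top mod 5: now compute (4/5).
Pull out 2^2: since 5 ≡ 5 (mod 8), (2/5) = -1, so (2/5)^2 = +1.
Reached (1/5) = 1. Collecting the sign flips along the way, the symbol is +1.

1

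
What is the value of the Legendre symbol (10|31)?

Euler's criterion: (10/31) ≡ 10^15 (mod 31).
10^2 ≡ 7 (mod 31)
10^4 ≡ 18 (mod 31)
10^8 ≡ 14 (mod 31)
10^15 = 10^(8+4+2+1) ≡ 1 (mod 31).
Result is 1, so (10/31) = 1.

1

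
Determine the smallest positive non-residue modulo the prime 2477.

2

(2/2477) = −1, so 2 is the smallest positive non-residue mod 2477.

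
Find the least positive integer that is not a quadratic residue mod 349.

(2/349) = −1, so 2 is the smallest positive non-residue mod 349.

2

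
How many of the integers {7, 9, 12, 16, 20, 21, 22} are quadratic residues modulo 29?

5

(7/29) = +1 → QR.
(9/29) = +1 → QR.
(12/29) = -1 → non-residue.
(16/29) = +1 → QR.
(20/29) = +1 → QR.
(21/29) = -1 → non-residue.
(22/29) = +1 → QR.
Total quadratic residues among the 7: 5.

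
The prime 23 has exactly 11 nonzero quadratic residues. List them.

1, 2, 3, 4, 6, 8, 9, 12, 13, 16, 18

Square k = 1,…,11 (k and 23−k give the same square):
1²=1, 2²=4, 3²=9, 4²=16, 5²≡2, 6²≡13, 7²≡3, 8²≡18, 9²≡12, 10²≡8, 11²≡6 (mod 23).
So the quadratic residues mod 23 are {1, 2, 3, 4, 6, 8, 9, 12, 13, 16, 18}.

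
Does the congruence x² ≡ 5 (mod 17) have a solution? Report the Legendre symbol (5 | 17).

Euler's criterion: (5/17) ≡ 5^8 (mod 17).
5^2 ≡ 8 (mod 17)
5^4 ≡ 13 (mod 17)
5^8 ≡ 16 (mod 17)
5^8 = 5^(8) ≡ 16 (mod 17).
Result is 16 ≡ −1, so (5/17) = −1.

-1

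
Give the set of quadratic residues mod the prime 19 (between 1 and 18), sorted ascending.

Square k = 1,…,9 (k and 19−k give the same square):
1²=1, 2²=4, 3²=9, 4²=16, 5²≡6, 6²≡17, 7²≡11, 8²≡7, 9²≡5 (mod 19).
So the quadratic residues mod 19 are {1, 4, 5, 6, 7, 9, 11, 16, 17}.

1,4,5,6,7,9,11,16,17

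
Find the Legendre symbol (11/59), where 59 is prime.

-1

Reciprocity: 11 ≡ 3 and 59 ≡ 3 (mod 4), so (11/59) = −(59/11).
Reduce top mod 11: now compute (4/11).
Pull out 2^2: since 11 ≡ 3 (mod 8), (2/11) = -1, so (2/11)^2 = +1.
Reached (1/11) = 1. Collecting the sign flips along the way, the symbol is -1.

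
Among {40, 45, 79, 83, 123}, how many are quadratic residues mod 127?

(40/127) = -1 → non-residue.
(45/127) = -1 → non-residue.
(79/127) = +1 → QR.
(83/127) = -1 → non-residue.
(123/127) = -1 → non-residue.
Total quadratic residues among the 5: 1.

1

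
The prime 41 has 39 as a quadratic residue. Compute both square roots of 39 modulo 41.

41 ≡ 1 (mod 4), so we find a root by search.
Trying successive values, 11² = 121 ≡ 39 (mod 41). The other root is 41 − 11 = 30.

11, 30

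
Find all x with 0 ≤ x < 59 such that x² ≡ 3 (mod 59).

11, 48

Since 59 ≡ 3 (mod 4), a square root of 3 is 3^((59+1)/4) = 3^15 mod 59.
Repeated squaring: 3^2≡9, 3^4≡22, 3^8≡12 (mod 59).
3^15 = 3^(8+4+2+1) ≡ 48 (mod 59).
Check: 48² = 2304 ≡ 3 (mod 59). The two roots are 11 and 48.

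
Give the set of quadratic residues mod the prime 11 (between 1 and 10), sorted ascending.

Square k = 1,…,5 (k and 11−k give the same square):
1²=1, 2²=4, 3²=9, 4²≡5, 5²≡3 (mod 11).
So the quadratic residues mod 11 are {1, 3, 4, 5, 9}.

1, 3, 4, 5, 9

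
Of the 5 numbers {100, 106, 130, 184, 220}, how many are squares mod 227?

(100/227) = +1 → QR.
(106/227) = -1 → non-residue.
(130/227) = -1 → non-residue.
(184/227) = -1 → non-residue.
(220/227) = -1 → non-residue.
Total quadratic residues among the 5: 1.

1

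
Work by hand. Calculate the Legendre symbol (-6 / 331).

First reduce: -6 ≡ 325 (mod 331).
Reciprocity: 325 ≡ 1 and 331 ≡ 3 (mod 4), so (325/331) = +(331/325).
Reduce top mod 325: now compute (6/325).
Pull out 2: since 325 ≡ 5 (mod 8), (2/325) = -1.
Reciprocity: 3 ≡ 3 and 325 ≡ 1 (mod 4), so (3/325) = +(325/3).
Reduce top mod 3: now compute (1/3).
Reached (1/3) = 1. Collecting the sign flips along the way, the symbol is -1.

-1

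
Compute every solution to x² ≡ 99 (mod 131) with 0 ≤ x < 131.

Since 131 ≡ 3 (mod 4), a square root of 99 is 99^((131+1)/4) = 99^33 mod 131.
Repeated squaring: 99^2≡107, 99^4≡52, 99^8≡84, 99^16≡113, 99^32≡62 (mod 131).
99^33 = 99^(32+1) ≡ 112 (mod 131).
Check: 112² = 12544 ≡ 99 (mod 131). The two roots are 19 and 112.

19, 112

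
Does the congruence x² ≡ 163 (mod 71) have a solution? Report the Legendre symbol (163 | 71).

First reduce: 163 ≡ 21 (mod 71).
Reciprocity: 21 ≡ 1 and 71 ≡ 3 (mod 4), so (21/71) = +(71/21).
Reduce top mod 21: now compute (8/21).
Pull out 2^3: since 21 ≡ 5 (mod 8), (2/21) = -1, so (2/21)^3 = -1.
Reached (1/21) = 1. Collecting the sign flips along the way, the symbol is -1.

-1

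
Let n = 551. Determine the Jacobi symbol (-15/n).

First reduce: -15 ≡ 536 (mod 551).
Pull out 2^3: since 551 ≡ 7 (mod 8), (2/551) = +1, so (2/551)^3 = +1.
Reciprocity: 67 ≡ 3 and 551 ≡ 3 (mod 4), so (67/551) = −(551/67).
Reduce top mod 67: now compute (15/67).
Reciprocity: 15 ≡ 3 and 67 ≡ 3 (mod 4), so (15/67) = −(67/15).
Reduce top mod 15: now compute (7/15).
Reciprocity: 7 ≡ 3 and 15 ≡ 3 (mod 4), so (7/15) = −(15/7).
Reduce top mod 7: now compute (1/7).
Reached (1/7) = 1. Collecting the sign flips along the way, the symbol is -1.

-1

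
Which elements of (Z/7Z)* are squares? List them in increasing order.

1 2 4

Square k = 1,…,3 (k and 7−k give the same square):
1²=1, 2²=4, 3²≡2 (mod 7).
So the quadratic residues mod 7 are {1, 2, 4}.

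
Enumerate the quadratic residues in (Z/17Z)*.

1 2 4 8 9 13 15 16

Square k = 1,…,8 (k and 17−k give the same square):
1²=1, 2²=4, 3²=9, 4²=16, 5²≡8, 6²≡2, 7²≡15, 8²≡13 (mod 17).
So the quadratic residues mod 17 are {1, 2, 4, 8, 9, 13, 15, 16}.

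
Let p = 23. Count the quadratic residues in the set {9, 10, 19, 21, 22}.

(9/23) = +1 → QR.
(10/23) = -1 → non-residue.
(19/23) = -1 → non-residue.
(21/23) = -1 → non-residue.
(22/23) = -1 → non-residue.
Total quadratic residues among the 5: 1.

1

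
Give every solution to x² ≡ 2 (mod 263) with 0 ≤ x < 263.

Since 263 ≡ 3 (mod 4), a square root of 2 is 2^((263+1)/4) = 2^66 mod 263.
Repeated squaring: 2^2≡4, 2^4≡16, 2^8≡256, 2^16≡49, 2^32≡34, 2^64≡104 (mod 263).
2^66 = 2^(64+2) ≡ 153 (mod 263).
Check: 153² = 23409 ≡ 2 (mod 263). The two roots are 110 and 153.

110, 153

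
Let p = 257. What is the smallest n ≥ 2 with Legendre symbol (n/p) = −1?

3

(2/257) = +1, so 2 is a residue.
(3/257) = −1, so 3 is the smallest positive non-residue mod 257.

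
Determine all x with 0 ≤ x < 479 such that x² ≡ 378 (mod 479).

162, 317

Since 479 ≡ 3 (mod 4), a square root of 378 is 378^((479+1)/4) = 378^120 mod 479.
Repeated squaring: 378^2≡142, 378^4≡46, 378^8≡200, 378^16≡243, 378^32≡132, 378^64≡180 (mod 479).
378^120 = 378^(64+32+16+8) ≡ 162 (mod 479).
Check: 162² = 26244 ≡ 378 (mod 479). The two roots are 162 and 317.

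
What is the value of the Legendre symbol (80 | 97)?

Pull out 2^4: since 97 ≡ 1 (mod 8), (2/97) = +1, so (2/97)^4 = +1.
Reciprocity: 5 ≡ 1 and 97 ≡ 1 (mod 4), so (5/97) = +(97/5).
Reduce top mod 5: now compute (2/5).
Pull out 2: since 5 ≡ 5 (mod 8), (2/5) = -1.
Reached (1/5) = 1. Collecting the sign flips along the way, the symbol is -1.

-1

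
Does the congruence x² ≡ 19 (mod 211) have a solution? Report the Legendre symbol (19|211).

Reciprocity: 19 ≡ 3 and 211 ≡ 3 (mod 4), so (19/211) = −(211/19).
Reduce top mod 19: now compute (2/19).
Pull out 2: since 19 ≡ 3 (mod 8), (2/19) = -1.
Reached (1/19) = 1. Collecting the sign flips along the way, the symbol is +1.

1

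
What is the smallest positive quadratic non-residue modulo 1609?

(2/1609) = +1, so 2 is a residue.
(3/1609) = +1, so 3 is a residue.
(4/1609) = +1, so 4 is a residue.
(5/1609) = +1, so 5 is a residue.
(6/1609) = +1, so 6 is a residue.
(7/1609) = −1, so 7 is the smallest positive non-residue mod 1609.

7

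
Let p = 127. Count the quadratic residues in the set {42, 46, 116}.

1

(42/127) = +1 → QR.
(46/127) = -1 → non-residue.
(116/127) = -1 → non-residue.
Total quadratic residues among the 3: 1.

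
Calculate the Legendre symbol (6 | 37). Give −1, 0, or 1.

-1

Pull out 2: since 37 ≡ 5 (mod 8), (2/37) = -1.
Reciprocity: 3 ≡ 3 and 37 ≡ 1 (mod 4), so (3/37) = +(37/3).
Reduce top mod 3: now compute (1/3).
Reached (1/3) = 1. Collecting the sign flips along the way, the symbol is -1.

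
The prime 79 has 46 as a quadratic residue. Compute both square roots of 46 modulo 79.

Since 79 ≡ 3 (mod 4), a square root of 46 is 46^((79+1)/4) = 46^20 mod 79.
Repeated squaring: 46^2≡62, 46^4≡52, 46^8≡18, 46^16≡8 (mod 79).
46^20 = 46^(16+4) ≡ 21 (mod 79).
Check: 21² = 441 ≡ 46 (mod 79). The two roots are 21 and 58.

21, 58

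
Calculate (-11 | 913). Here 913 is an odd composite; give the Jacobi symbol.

0

First reduce: -11 ≡ 902 (mod 913).
Pull out 2: since 913 ≡ 1 (mod 8), (2/913) = +1.
Reciprocity: 451 ≡ 3 and 913 ≡ 1 (mod 4), so (451/913) = +(913/451).
Reduce top mod 451: now compute (11/451).
Reciprocity: 11 ≡ 3 and 451 ≡ 3 (mod 4), so (11/451) = −(451/11).
Reduce top mod 11: now compute (0/11).
Top reduces to 0: gcd > 1, so the symbol is 0.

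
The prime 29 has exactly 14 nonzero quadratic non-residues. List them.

2 3 8 10 11 12 14 15 17 18 19 21 26 27

Square k = 1,…,14 (k and 29−k give the same square):
1²=1, 2²=4, 3²=9, 4²=16, 5²=25, 6²≡7, 7²≡20, 8²≡6, 9²≡23, 10²≡13, 11²≡5, 12²≡28, 13²≡24, 14²≡22 (mod 29).
The residues are {1, 4, 5, 6, 7, 9, 13, 16, 20, 22, 23, 24, 25, 28}; the non-residues are the remaining 14 nonzero classes.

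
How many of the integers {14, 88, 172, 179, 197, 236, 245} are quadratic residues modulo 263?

(14/263) = -1 → non-residue.
(88/263) = +1 → QR.
(172/263) = +1 → QR.
(179/263) = +1 → QR.
(197/263) = -1 → non-residue.
(236/263) = -1 → non-residue.
(245/263) = -1 → non-residue.
Total quadratic residues among the 7: 3.

3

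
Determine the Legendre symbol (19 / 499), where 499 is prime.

-1

Reciprocity: 19 ≡ 3 and 499 ≡ 3 (mod 4), so (19/499) = −(499/19).
Reduce top mod 19: now compute (5/19).
Reciprocity: 5 ≡ 1 and 19 ≡ 3 (mod 4), so (5/19) = +(19/5).
Reduce top mod 5: now compute (4/5).
Pull out 2^2: since 5 ≡ 5 (mod 8), (2/5) = -1, so (2/5)^2 = +1.
Reached (1/5) = 1. Collecting the sign flips along the way, the symbol is -1.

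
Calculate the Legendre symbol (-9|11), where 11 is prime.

-1

First reduce: -9 ≡ 2 (mod 11).
Pull out 2: since 11 ≡ 3 (mod 8), (2/11) = -1.
Reached (1/11) = 1. Collecting the sign flips along the way, the symbol is -1.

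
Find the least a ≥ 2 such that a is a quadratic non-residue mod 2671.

3

(2/2671) = +1, so 2 is a residue.
(3/2671) = −1, so 3 is the smallest positive non-residue mod 2671.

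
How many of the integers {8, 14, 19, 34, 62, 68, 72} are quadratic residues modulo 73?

(8/73) = +1 → QR.
(14/73) = -1 → non-residue.
(19/73) = +1 → QR.
(34/73) = -1 → non-residue.
(62/73) = -1 → non-residue.
(68/73) = -1 → non-residue.
(72/73) = +1 → QR.
Total quadratic residues among the 7: 3.

3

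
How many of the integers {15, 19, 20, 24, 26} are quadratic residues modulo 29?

(15/29) = -1 → non-residue.
(19/29) = -1 → non-residue.
(20/29) = +1 → QR.
(24/29) = +1 → QR.
(26/29) = -1 → non-residue.
Total quadratic residues among the 5: 2.

2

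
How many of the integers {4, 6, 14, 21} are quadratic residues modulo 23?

(4/23) = +1 → QR.
(6/23) = +1 → QR.
(14/23) = -1 → non-residue.
(21/23) = -1 → non-residue.
Total quadratic residues among the 4: 2.

2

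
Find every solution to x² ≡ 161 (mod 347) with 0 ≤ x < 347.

94, 253

Since 347 ≡ 3 (mod 4), a square root of 161 is 161^((347+1)/4) = 161^87 mod 347.
Repeated squaring: 161^2≡243, 161^4≡59, 161^8≡11, 161^16≡121, 161^32≡67, 161^64≡325 (mod 347).
161^87 = 161^(64+16+4+2+1) ≡ 94 (mod 347).
Check: 94² = 8836 ≡ 161 (mod 347). The two roots are 94 and 253.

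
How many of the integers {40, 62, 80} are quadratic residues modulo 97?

(40/97) = -1 → non-residue.
(62/97) = +1 → QR.
(80/97) = -1 → non-residue.
Total quadratic residues among the 3: 1.

1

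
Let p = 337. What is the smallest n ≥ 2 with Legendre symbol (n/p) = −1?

5

(2/337) = +1, so 2 is a residue.
(3/337) = +1, so 3 is a residue.
(4/337) = +1, so 4 is a residue.
(5/337) = −1, so 5 is the smallest positive non-residue mod 337.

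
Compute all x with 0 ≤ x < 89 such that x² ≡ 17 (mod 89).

27, 62

89 ≡ 1 (mod 4), so we find a root by search.
Trying successive values, 27² = 729 ≡ 17 (mod 89). The other root is 89 − 27 = 62.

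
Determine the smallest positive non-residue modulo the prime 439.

(2/439) = +1, so 2 is a residue.
(3/439) = −1, so 3 is the smallest positive non-residue mod 439.

3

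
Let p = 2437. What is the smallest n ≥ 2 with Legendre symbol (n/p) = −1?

2

(2/2437) = −1, so 2 is the smallest positive non-residue mod 2437.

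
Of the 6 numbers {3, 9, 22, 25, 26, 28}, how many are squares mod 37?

(3/37) = +1 → QR.
(9/37) = +1 → QR.
(22/37) = -1 → non-residue.
(25/37) = +1 → QR.
(26/37) = +1 → QR.
(28/37) = +1 → QR.
Total quadratic residues among the 6: 5.

5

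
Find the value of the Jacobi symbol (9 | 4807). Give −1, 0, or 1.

1

Reciprocity: 9 ≡ 1 and 4807 ≡ 3 (mod 4), so (9/4807) = +(4807/9).
Reduce top mod 9: now compute (1/9).
Reached (1/9) = 1. Collecting the sign flips along the way, the symbol is +1.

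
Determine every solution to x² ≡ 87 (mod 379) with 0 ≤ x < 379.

Since 379 ≡ 3 (mod 4), a square root of 87 is 87^((379+1)/4) = 87^95 mod 379.
Repeated squaring: 87^2≡368, 87^4≡121, 87^8≡239, 87^16≡271, 87^32≡294, 87^64≡24 (mod 379).
87^95 = 87^(64+16+8+4+2+1) ≡ 251 (mod 379).
Check: 251² = 63001 ≡ 87 (mod 379). The two roots are 128 and 251.

128, 251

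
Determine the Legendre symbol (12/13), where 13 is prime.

Euler's criterion: (12/13) ≡ 12^6 (mod 13).
12^2 ≡ 1 (mod 13)
12^4 ≡ 1 (mod 13)
12^6 = 12^(4+2) ≡ 1 (mod 13).
Result is 1, so (12/13) = 1.

1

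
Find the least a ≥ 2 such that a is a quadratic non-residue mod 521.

3

(2/521) = +1, so 2 is a residue.
(3/521) = −1, so 3 is the smallest positive non-residue mod 521.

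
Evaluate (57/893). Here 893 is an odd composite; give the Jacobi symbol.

0

Reciprocity: 57 ≡ 1 and 893 ≡ 1 (mod 4), so (57/893) = +(893/57).
Reduce top mod 57: now compute (38/57).
Pull out 2: since 57 ≡ 1 (mod 8), (2/57) = +1.
Reciprocity: 19 ≡ 3 and 57 ≡ 1 (mod 4), so (19/57) = +(57/19).
Reduce top mod 19: now compute (0/19).
Top reduces to 0: gcd > 1, so the symbol is 0.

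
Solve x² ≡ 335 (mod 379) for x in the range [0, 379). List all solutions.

174, 205

Since 379 ≡ 3 (mod 4), a square root of 335 is 335^((379+1)/4) = 335^95 mod 379.
Repeated squaring: 335^2≡41, 335^4≡165, 335^8≡316, 335^16≡179, 335^32≡205, 335^64≡335 (mod 379).
335^95 = 335^(64+16+8+4+2+1) ≡ 205 (mod 379).
Check: 205² = 42025 ≡ 335 (mod 379). The two roots are 174 and 205.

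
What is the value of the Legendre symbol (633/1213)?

Reciprocity: 633 ≡ 1 and 1213 ≡ 1 (mod 4), so (633/1213) = +(1213/633).
Reduce top mod 633: now compute (580/633).
Pull out 2^2: since 633 ≡ 1 (mod 8), (2/633) = +1, so (2/633)^2 = +1.
Reciprocity: 145 ≡ 1 and 633 ≡ 1 (mod 4), so (145/633) = +(633/145).
Reduce top mod 145: now compute (53/145).
Reciprocity: 53 ≡ 1 and 145 ≡ 1 (mod 4), so (53/145) = +(145/53).
Reduce top mod 53: now compute (39/53).
Reciprocity: 39 ≡ 3 and 53 ≡ 1 (mod 4), so (39/53) = +(53/39).
Reduce top mod 39: now compute (14/39).
Pull out 2: since 39 ≡ 7 (mod 8), (2/39) = +1.
Reciprocity: 7 ≡ 3 and 39 ≡ 3 (mod 4), so (7/39) = −(39/7).
Reduce top mod 7: now compute (4/7).
Pull out 2^2: since 7 ≡ 7 (mod 8), (2/7) = +1, so (2/7)^2 = +1.
Reached (1/7) = 1. Collecting the sign flips along the way, the symbol is -1.

-1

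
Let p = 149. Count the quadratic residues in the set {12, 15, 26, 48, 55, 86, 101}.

2

(12/149) = -1 → non-residue.
(15/149) = -1 → non-residue.
(26/149) = +1 → QR.
(48/149) = -1 → non-residue.
(55/149) = -1 → non-residue.
(86/149) = +1 → QR.
(101/149) = -1 → non-residue.
Total quadratic residues among the 7: 2.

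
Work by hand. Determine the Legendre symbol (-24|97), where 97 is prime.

1

First reduce: -24 ≡ 73 (mod 97).
Reciprocity: 73 ≡ 1 and 97 ≡ 1 (mod 4), so (73/97) = +(97/73).
Reduce top mod 73: now compute (24/73).
Pull out 2^3: since 73 ≡ 1 (mod 8), (2/73) = +1, so (2/73)^3 = +1.
Reciprocity: 3 ≡ 3 and 73 ≡ 1 (mod 4), so (3/73) = +(73/3).
Reduce top mod 3: now compute (1/3).
Reached (1/3) = 1. Collecting the sign flips along the way, the symbol is +1.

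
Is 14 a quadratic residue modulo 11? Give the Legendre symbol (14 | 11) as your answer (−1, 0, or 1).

1

First reduce: 14 ≡ 3 (mod 11).
Reciprocity: 3 ≡ 3 and 11 ≡ 3 (mod 4), so (3/11) = −(11/3).
Reduce top mod 3: now compute (2/3).
Pull out 2: since 3 ≡ 3 (mod 8), (2/3) = -1.
Reached (1/3) = 1. Collecting the sign flips along the way, the symbol is +1.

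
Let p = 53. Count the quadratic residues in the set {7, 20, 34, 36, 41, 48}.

(7/53) = +1 → QR.
(20/53) = -1 → non-residue.
(34/53) = -1 → non-residue.
(36/53) = +1 → QR.
(41/53) = -1 → non-residue.
(48/53) = -1 → non-residue.
Total quadratic residues among the 6: 2.

2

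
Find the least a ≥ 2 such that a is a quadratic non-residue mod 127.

3

(2/127) = +1, so 2 is a residue.
(3/127) = −1, so 3 is the smallest positive non-residue mod 127.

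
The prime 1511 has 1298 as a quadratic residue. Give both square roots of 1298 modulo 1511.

53, 1458

Since 1511 ≡ 3 (mod 4), a square root of 1298 is 1298^((1511+1)/4) = 1298^378 mod 1511.
Repeated squaring: 1298^2≡39, 1298^4≡10, 1298^8≡100, 1298^16≡934, 1298^32≡509, 1298^64≡700, 1298^128≡436, 1298^256≡1221 (mod 1511).
1298^378 = 1298^(256+64+32+16+8+2) ≡ 1458 (mod 1511).
Check: 1458² = 2125764 ≡ 1298 (mod 1511). The two roots are 53 and 1458.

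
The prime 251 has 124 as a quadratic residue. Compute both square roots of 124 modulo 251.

Since 251 ≡ 3 (mod 4), a square root of 124 is 124^((251+1)/4) = 124^63 mod 251.
Repeated squaring: 124^2≡65, 124^4≡209, 124^8≡7, 124^16≡49, 124^32≡142 (mod 251).
124^63 = 124^(32+16+8+4+2+1) ≡ 195 (mod 251).
Check: 195² = 38025 ≡ 124 (mod 251). The two roots are 56 and 195.

56, 195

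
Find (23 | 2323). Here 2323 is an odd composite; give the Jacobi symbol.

Reciprocity: 23 ≡ 3 and 2323 ≡ 3 (mod 4), so (23/2323) = −(2323/23).
Reduce top mod 23: now compute (0/23).
Top reduces to 0: gcd > 1, so the symbol is 0.

0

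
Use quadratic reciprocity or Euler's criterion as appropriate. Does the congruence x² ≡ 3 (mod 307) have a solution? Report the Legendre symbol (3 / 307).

Euler's criterion: (3/307) ≡ 3^153 (mod 307).
3^2 ≡ 9 (mod 307)
3^4 ≡ 81 (mod 307)
3^8 ≡ 114 (mod 307)
3^16 ≡ 102 (mod 307)
3^32 ≡ 273 (mod 307)
3^64 ≡ 235 (mod 307)
3^128 ≡ 272 (mod 307)
3^153 = 3^(128+16+8+1) ≡ 306 (mod 307).
Result is 306 ≡ −1, so (3/307) = −1.

-1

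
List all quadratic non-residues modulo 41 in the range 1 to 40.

Square k = 1,…,20 (k and 41−k give the same square):
1²=1, 2²=4, 3²=9, 4²=16, 5²=25, 6²=36, 7²≡8, 8²≡23, 9²≡40, 10²≡18, 11²≡39, 12²≡21, 13²≡5, 14²≡32, 15²≡20, 16²≡10, 17²≡2, 18²≡37, 19²≡33, 20²≡31 (mod 41).
The residues are {1, 2, 4, 5, 8, 9, 10, 16, 18, 20, 21, 23, 25, 31, 32, 33, 36, 37, 39, 40}; the non-residues are the remaining 20 nonzero classes.

3, 6, 7, 11, 12, 13, 14, 15, 17, 19, 22, 24, 26, 27, 28, 29, 30, 34, 35, 38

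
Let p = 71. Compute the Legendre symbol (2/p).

1

Pull out 2: since 71 ≡ 7 (mod 8), (2/71) = +1.
Reached (1/71) = 1. Collecting the sign flips along the way, the symbol is +1.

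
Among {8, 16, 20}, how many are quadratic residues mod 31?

3

(8/31) = +1 → QR.
(16/31) = +1 → QR.
(20/31) = +1 → QR.
Total quadratic residues among the 3: 3.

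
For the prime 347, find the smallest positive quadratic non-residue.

2

(2/347) = −1, so 2 is the smallest positive non-residue mod 347.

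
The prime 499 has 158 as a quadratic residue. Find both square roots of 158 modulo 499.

34, 465

Since 499 ≡ 3 (mod 4), a square root of 158 is 158^((499+1)/4) = 158^125 mod 499.
Repeated squaring: 158^2≡14, 158^4≡196, 158^8≡492, 158^16≡49, 158^32≡405, 158^64≡353 (mod 499).
158^125 = 158^(64+32+16+8+4+1) ≡ 34 (mod 499).
Check: 34² = 1156 ≡ 158 (mod 499). The two roots are 34 and 465.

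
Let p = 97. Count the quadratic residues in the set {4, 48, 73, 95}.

(4/97) = +1 → QR.
(48/97) = +1 → QR.
(73/97) = +1 → QR.
(95/97) = +1 → QR.
Total quadratic residues among the 4: 4.

4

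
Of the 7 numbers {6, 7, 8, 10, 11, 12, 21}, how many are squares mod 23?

(6/23) = +1 → QR.
(7/23) = -1 → non-residue.
(8/23) = +1 → QR.
(10/23) = -1 → non-residue.
(11/23) = -1 → non-residue.
(12/23) = +1 → QR.
(21/23) = -1 → non-residue.
Total quadratic residues among the 7: 3.

3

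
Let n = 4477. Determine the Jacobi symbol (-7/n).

1

First reduce: -7 ≡ 4470 (mod 4477).
Pull out 2: since 4477 ≡ 5 (mod 8), (2/4477) = -1.
Reciprocity: 2235 ≡ 3 and 4477 ≡ 1 (mod 4), so (2235/4477) = +(4477/2235).
Reduce top mod 2235: now compute (7/2235).
Reciprocity: 7 ≡ 3 and 2235 ≡ 3 (mod 4), so (7/2235) = −(2235/7).
Reduce top mod 7: now compute (2/7).
Pull out 2: since 7 ≡ 7 (mod 8), (2/7) = +1.
Reached (1/7) = 1. Collecting the sign flips along the way, the symbol is +1.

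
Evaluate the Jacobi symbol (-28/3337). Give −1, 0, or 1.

-1

First reduce: -28 ≡ 3309 (mod 3337).
Reciprocity: 3309 ≡ 1 and 3337 ≡ 1 (mod 4), so (3309/3337) = +(3337/3309).
Reduce top mod 3309: now compute (28/3309).
Pull out 2^2: since 3309 ≡ 5 (mod 8), (2/3309) = -1, so (2/3309)^2 = +1.
Reciprocity: 7 ≡ 3 and 3309 ≡ 1 (mod 4), so (7/3309) = +(3309/7).
Reduce top mod 7: now compute (5/7).
Reciprocity: 5 ≡ 1 and 7 ≡ 3 (mod 4), so (5/7) = +(7/5).
Reduce top mod 5: now compute (2/5).
Pull out 2: since 5 ≡ 5 (mod 8), (2/5) = -1.
Reached (1/5) = 1. Collecting the sign flips along the way, the symbol is -1.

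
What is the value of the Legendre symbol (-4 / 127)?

First reduce: -4 ≡ 123 (mod 127).
Reciprocity: 123 ≡ 3 and 127 ≡ 3 (mod 4), so (123/127) = −(127/123).
Reduce top mod 123: now compute (4/123).
Pull out 2^2: since 123 ≡ 3 (mod 8), (2/123) = -1, so (2/123)^2 = +1.
Reached (1/123) = 1. Collecting the sign flips along the way, the symbol is -1.

-1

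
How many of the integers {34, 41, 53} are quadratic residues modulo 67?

0

(34/67) = -1 → non-residue.
(41/67) = -1 → non-residue.
(53/67) = -1 → non-residue.
Total quadratic residues among the 3: 0.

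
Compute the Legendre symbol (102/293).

Euler's criterion: (102/293) ≡ 102^146 (mod 293).
102^2 ≡ 149 (mod 293)
102^4 ≡ 226 (mod 293)
102^8 ≡ 94 (mod 293)
102^16 ≡ 46 (mod 293)
102^32 ≡ 65 (mod 293)
102^64 ≡ 123 (mod 293)
102^128 ≡ 186 (mod 293)
102^146 = 102^(128+16+2) ≡ 1 (mod 293).
Result is 1, so (102/293) = 1.

1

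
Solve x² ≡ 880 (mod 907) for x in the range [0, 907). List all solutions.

414, 493

Since 907 ≡ 3 (mod 4), a square root of 880 is 880^((907+1)/4) = 880^227 mod 907.
Repeated squaring: 880^2≡729, 880^4≡846, 880^8≡93, 880^16≡486, 880^32≡376, 880^64≡791, 880^128≡758 (mod 907).
880^227 = 880^(128+64+32+2+1) ≡ 493 (mod 907).
Check: 493² = 243049 ≡ 880 (mod 907). The two roots are 414 and 493.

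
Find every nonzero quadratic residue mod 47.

1, 2, 3, 4, 6, 7, 8, 9, 12, 14, 16, 17, 18, 21, 24, 25, 27, 28, 32, 34, 36, 37, 42

Square k = 1,…,23 (k and 47−k give the same square):
1²=1, 2²=4, 3²=9, 4²=16, 5²=25, 6²=36, 7²≡2, 8²≡17, 9²≡34, 10²≡6, 11²≡27, 12²≡3, 13²≡28, 14²≡8, 15²≡37, 16²≡21, 17²≡7, 18²≡42, 19²≡32, 20²≡24, 21²≡18, 22²≡14, 23²≡12 (mod 47).
So the quadratic residues mod 47 are {1, 2, 3, 4, 6, 7, 8, 9, 12, 14, 16, 17, 18, 21, 24, 25, 27, 28, 32, 34, 36, 37, 42}.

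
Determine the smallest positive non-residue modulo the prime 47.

5

(2/47) = +1, so 2 is a residue.
(3/47) = +1, so 3 is a residue.
(4/47) = +1, so 4 is a residue.
(5/47) = −1, so 5 is the smallest positive non-residue mod 47.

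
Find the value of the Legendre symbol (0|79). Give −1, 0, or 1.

0

Top reduces to 0: gcd > 1, so the symbol is 0.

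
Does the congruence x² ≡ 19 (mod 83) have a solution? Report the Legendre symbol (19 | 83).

-1

Reciprocity: 19 ≡ 3 and 83 ≡ 3 (mod 4), so (19/83) = −(83/19).
Reduce top mod 19: now compute (7/19).
Reciprocity: 7 ≡ 3 and 19 ≡ 3 (mod 4), so (7/19) = −(19/7).
Reduce top mod 7: now compute (5/7).
Reciprocity: 5 ≡ 1 and 7 ≡ 3 (mod 4), so (5/7) = +(7/5).
Reduce top mod 5: now compute (2/5).
Pull out 2: since 5 ≡ 5 (mod 8), (2/5) = -1.
Reached (1/5) = 1. Collecting the sign flips along the way, the symbol is -1.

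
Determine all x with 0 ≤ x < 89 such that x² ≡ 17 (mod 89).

27, 62

89 ≡ 1 (mod 4), so we find a root by search.
Trying successive values, 27² = 729 ≡ 17 (mod 89). The other root is 89 − 27 = 62.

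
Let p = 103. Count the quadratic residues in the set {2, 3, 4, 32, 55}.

(2/103) = +1 → QR.
(3/103) = -1 → non-residue.
(4/103) = +1 → QR.
(32/103) = +1 → QR.
(55/103) = +1 → QR.
Total quadratic residues among the 5: 4.

4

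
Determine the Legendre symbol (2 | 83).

Pull out 2: since 83 ≡ 3 (mod 8), (2/83) = -1.
Reached (1/83) = 1. Collecting the sign flips along the way, the symbol is -1.

-1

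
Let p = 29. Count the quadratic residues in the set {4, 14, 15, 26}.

1

(4/29) = +1 → QR.
(14/29) = -1 → non-residue.
(15/29) = -1 → non-residue.
(26/29) = -1 → non-residue.
Total quadratic residues among the 4: 1.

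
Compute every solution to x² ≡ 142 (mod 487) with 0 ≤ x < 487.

Since 487 ≡ 3 (mod 4), a square root of 142 is 142^((487+1)/4) = 142^122 mod 487.
Repeated squaring: 142^2≡197, 142^4≡336, 142^8≡399, 142^16≡439, 142^32≡356, 142^64≡116 (mod 487).
142^122 = 142^(64+32+16+8+2) ≡ 248 (mod 487).
Check: 248² = 61504 ≡ 142 (mod 487). The two roots are 239 and 248.

239, 248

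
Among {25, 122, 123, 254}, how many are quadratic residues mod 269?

1

(25/269) = +1 → QR.
(122/269) = -1 → non-residue.
(123/269) = -1 → non-residue.
(254/269) = -1 → non-residue.
Total quadratic residues among the 4: 1.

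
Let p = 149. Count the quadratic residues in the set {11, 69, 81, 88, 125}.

(11/149) = -1 → non-residue.
(69/149) = +1 → QR.
(81/149) = +1 → QR.
(88/149) = +1 → QR.
(125/149) = +1 → QR.
Total quadratic residues among the 5: 4.

4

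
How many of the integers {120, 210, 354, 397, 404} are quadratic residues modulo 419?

0

(120/419) = -1 → non-residue.
(210/419) = -1 → non-residue.
(354/419) = -1 → non-residue.
(397/419) = -1 → non-residue.
(404/419) = -1 → non-residue.
Total quadratic residues among the 5: 0.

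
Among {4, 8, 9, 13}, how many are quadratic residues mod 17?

4

(4/17) = +1 → QR.
(8/17) = +1 → QR.
(9/17) = +1 → QR.
(13/17) = +1 → QR.
Total quadratic residues among the 4: 4.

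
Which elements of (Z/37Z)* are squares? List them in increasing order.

Square k = 1,…,18 (k and 37−k give the same square):
1²=1, 2²=4, 3²=9, 4²=16, 5²=25, 6²=36, 7²≡12, 8²≡27, 9²≡7, 10²≡26, 11²≡10, 12²≡33, 13²≡21, 14²≡11, 15²≡3, 16²≡34, 17²≡30, 18²≡28 (mod 37).
So the quadratic residues mod 37 are {1, 3, 4, 7, 9, 10, 11, 12, 16, 21, 25, 26, 27, 28, 30, 33, 34, 36}.

1, 3, 4, 7, 9, 10, 11, 12, 16, 21, 25, 26, 27, 28, 30, 33, 34, 36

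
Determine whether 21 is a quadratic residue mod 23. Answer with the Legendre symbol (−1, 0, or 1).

Reciprocity: 21 ≡ 1 and 23 ≡ 3 (mod 4), so (21/23) = +(23/21).
Reduce top mod 21: now compute (2/21).
Pull out 2: since 21 ≡ 5 (mod 8), (2/21) = -1.
Reached (1/21) = 1. Collecting the sign flips along the way, the symbol is -1.

-1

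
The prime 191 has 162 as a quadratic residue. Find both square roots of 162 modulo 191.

Since 191 ≡ 3 (mod 4), a square root of 162 is 162^((191+1)/4) = 162^48 mod 191.
Repeated squaring: 162^2≡77, 162^4≡8, 162^8≡64, 162^16≡85, 162^32≡158 (mod 191).
162^48 = 162^(32+16) ≡ 60 (mod 191).
Check: 60² = 3600 ≡ 162 (mod 191). The two roots are 60 and 131.

60, 131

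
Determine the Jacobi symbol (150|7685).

Pull out 2: since 7685 ≡ 5 (mod 8), (2/7685) = -1.
Reciprocity: 75 ≡ 3 and 7685 ≡ 1 (mod 4), so (75/7685) = +(7685/75).
Reduce top mod 75: now compute (35/75).
Reciprocity: 35 ≡ 3 and 75 ≡ 3 (mod 4), so (35/75) = −(75/35).
Reduce top mod 35: now compute (5/35).
Reciprocity: 5 ≡ 1 and 35 ≡ 3 (mod 4), so (5/35) = +(35/5).
Reduce top mod 5: now compute (0/5).
Top reduces to 0: gcd > 1, so the symbol is 0.

0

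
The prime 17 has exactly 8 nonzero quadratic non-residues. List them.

Square k = 1,…,8 (k and 17−k give the same square):
1²=1, 2²=4, 3²=9, 4²=16, 5²≡8, 6²≡2, 7²≡15, 8²≡13 (mod 17).
The residues are {1, 2, 4, 8, 9, 13, 15, 16}; the non-residues are the remaining 8 nonzero classes.

3, 5, 6, 7, 10, 11, 12, 14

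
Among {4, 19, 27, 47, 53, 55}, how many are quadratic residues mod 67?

(4/67) = +1 → QR.
(19/67) = +1 → QR.
(27/67) = -1 → non-residue.
(47/67) = +1 → QR.
(53/67) = -1 → non-residue.
(55/67) = +1 → QR.
Total quadratic residues among the 6: 4.

4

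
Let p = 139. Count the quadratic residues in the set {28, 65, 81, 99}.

4

(28/139) = +1 → QR.
(65/139) = +1 → QR.
(81/139) = +1 → QR.
(99/139) = +1 → QR.
Total quadratic residues among the 4: 4.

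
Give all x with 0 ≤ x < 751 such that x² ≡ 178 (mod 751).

Since 751 ≡ 3 (mod 4), a square root of 178 is 178^((751+1)/4) = 178^188 mod 751.
Repeated squaring: 178^2≡142, 178^4≡638, 178^8≡2, 178^16≡4, 178^32≡16, 178^64≡256, 178^128≡199 (mod 751).
178^188 = 178^(128+32+16+8+4) ≡ 247 (mod 751).
Check: 247² = 61009 ≡ 178 (mod 751). The two roots are 247 and 504.

247, 504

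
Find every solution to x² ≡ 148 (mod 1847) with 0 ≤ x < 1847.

Since 1847 ≡ 3 (mod 4), a square root of 148 is 148^((1847+1)/4) = 148^462 mod 1847.
Repeated squaring: 148^2≡1587, 148^4≡1108, 148^8≡1256, 148^16≡198, 148^32≡417, 148^64≡271, 148^128≡1408, 148^256≡633 (mod 1847).
148^462 = 148^(256+128+64+8+4+2) ≡ 1549 (mod 1847).
Check: 1549² = 2399401 ≡ 148 (mod 1847). The two roots are 298 and 1549.

298, 1549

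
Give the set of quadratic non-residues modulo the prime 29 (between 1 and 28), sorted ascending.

Square k = 1,…,14 (k and 29−k give the same square):
1²=1, 2²=4, 3²=9, 4²=16, 5²=25, 6²≡7, 7²≡20, 8²≡6, 9²≡23, 10²≡13, 11²≡5, 12²≡28, 13²≡24, 14²≡22 (mod 29).
The residues are {1, 4, 5, 6, 7, 9, 13, 16, 20, 22, 23, 24, 25, 28}; the non-residues are the remaining 14 nonzero classes.

2 3 8 10 11 12 14 15 17 18 19 21 26 27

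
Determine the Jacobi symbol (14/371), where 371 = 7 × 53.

0

Pull out 2: since 371 ≡ 3 (mod 8), (2/371) = -1.
Reciprocity: 7 ≡ 3 and 371 ≡ 3 (mod 4), so (7/371) = −(371/7).
Reduce top mod 7: now compute (0/7).
Top reduces to 0: gcd > 1, so the symbol is 0.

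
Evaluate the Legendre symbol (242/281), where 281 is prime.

Pull out 2: since 281 ≡ 1 (mod 8), (2/281) = +1.
Reciprocity: 121 ≡ 1 and 281 ≡ 1 (mod 4), so (121/281) = +(281/121).
Reduce top mod 121: now compute (39/121).
Reciprocity: 39 ≡ 3 and 121 ≡ 1 (mod 4), so (39/121) = +(121/39).
Reduce top mod 39: now compute (4/39).
Pull out 2^2: since 39 ≡ 7 (mod 8), (2/39) = +1, so (2/39)^2 = +1.
Reached (1/39) = 1. Collecting the sign flips along the way, the symbol is +1.

1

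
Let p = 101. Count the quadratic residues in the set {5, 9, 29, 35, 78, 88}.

4

(5/101) = +1 → QR.
(9/101) = +1 → QR.
(29/101) = -1 → non-residue.
(35/101) = -1 → non-residue.
(78/101) = +1 → QR.
(88/101) = +1 → QR.
Total quadratic residues among the 6: 4.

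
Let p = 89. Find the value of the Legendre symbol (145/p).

-1

First reduce: 145 ≡ 56 (mod 89).
Pull out 2^3: since 89 ≡ 1 (mod 8), (2/89) = +1, so (2/89)^3 = +1.
Reciprocity: 7 ≡ 3 and 89 ≡ 1 (mod 4), so (7/89) = +(89/7).
Reduce top mod 7: now compute (5/7).
Reciprocity: 5 ≡ 1 and 7 ≡ 3 (mod 4), so (5/7) = +(7/5).
Reduce top mod 5: now compute (2/5).
Pull out 2: since 5 ≡ 5 (mod 8), (2/5) = -1.
Reached (1/5) = 1. Collecting the sign flips along the way, the symbol is -1.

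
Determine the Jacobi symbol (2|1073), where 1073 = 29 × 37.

1

Pull out 2: since 1073 ≡ 1 (mod 8), (2/1073) = +1.
Reached (1/1073) = 1. Collecting the sign flips along the way, the symbol is +1.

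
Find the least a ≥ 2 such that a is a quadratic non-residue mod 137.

(2/137) = +1, so 2 is a residue.
(3/137) = −1, so 3 is the smallest positive non-residue mod 137.

3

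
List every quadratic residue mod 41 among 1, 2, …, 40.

1, 2, 4, 5, 8, 9, 10, 16, 18, 20, 21, 23, 25, 31, 32, 33, 36, 37, 39, 40

Square k = 1,…,20 (k and 41−k give the same square):
1²=1, 2²=4, 3²=9, 4²=16, 5²=25, 6²=36, 7²≡8, 8²≡23, 9²≡40, 10²≡18, 11²≡39, 12²≡21, 13²≡5, 14²≡32, 15²≡20, 16²≡10, 17²≡2, 18²≡37, 19²≡33, 20²≡31 (mod 41).
So the quadratic residues mod 41 are {1, 2, 4, 5, 8, 9, 10, 16, 18, 20, 21, 23, 25, 31, 32, 33, 36, 37, 39, 40}.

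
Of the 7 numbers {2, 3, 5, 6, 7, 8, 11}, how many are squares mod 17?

2

(2/17) = +1 → QR.
(3/17) = -1 → non-residue.
(5/17) = -1 → non-residue.
(6/17) = -1 → non-residue.
(7/17) = -1 → non-residue.
(8/17) = +1 → QR.
(11/17) = -1 → non-residue.
Total quadratic residues among the 7: 2.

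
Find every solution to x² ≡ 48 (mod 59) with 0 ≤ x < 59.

15, 44

Since 59 ≡ 3 (mod 4), a square root of 48 is 48^((59+1)/4) = 48^15 mod 59.
Repeated squaring: 48^2≡3, 48^4≡9, 48^8≡22 (mod 59).
48^15 = 48^(8+4+2+1) ≡ 15 (mod 59).
Check: 15² = 225 ≡ 48 (mod 59). The two roots are 15 and 44.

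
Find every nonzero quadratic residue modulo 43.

1, 4, 6, 9, 10, 11, 13, 14, 15, 16, 17, 21, 23, 24, 25, 31, 35, 36, 38, 40, 41

Square k = 1,…,21 (k and 43−k give the same square):
1²=1, 2²=4, 3²=9, 4²=16, 5²=25, 6²=36, 7²≡6, 8²≡21, 9²≡38, 10²≡14, 11²≡35, 12²≡15, 13²≡40, 14²≡24, 15²≡10, 16²≡41, 17²≡31, 18²≡23, 19²≡17, 20²≡13, 21²≡11 (mod 43).
So the quadratic residues mod 43 are {1, 4, 6, 9, 10, 11, 13, 14, 15, 16, 17, 21, 23, 24, 25, 31, 35, 36, 38, 40, 41}.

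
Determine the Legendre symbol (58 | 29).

First reduce: 58 ≡ 0 (mod 29).
Top reduces to 0: gcd > 1, so the symbol is 0.

0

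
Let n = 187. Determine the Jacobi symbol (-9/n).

-1

First reduce: -9 ≡ 178 (mod 187).
Pull out 2: since 187 ≡ 3 (mod 8), (2/187) = -1.
Reciprocity: 89 ≡ 1 and 187 ≡ 3 (mod 4), so (89/187) = +(187/89).
Reduce top mod 89: now compute (9/89).
Reciprocity: 9 ≡ 1 and 89 ≡ 1 (mod 4), so (9/89) = +(89/9).
Reduce top mod 9: now compute (8/9).
Pull out 2^3: since 9 ≡ 1 (mod 8), (2/9) = +1, so (2/9)^3 = +1.
Reached (1/9) = 1. Collecting the sign flips along the way, the symbol is -1.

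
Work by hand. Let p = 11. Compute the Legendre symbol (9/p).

Reciprocity: 9 ≡ 1 and 11 ≡ 3 (mod 4), so (9/11) = +(11/9).
Reduce top mod 9: now compute (2/9).
Pull out 2: since 9 ≡ 1 (mod 8), (2/9) = +1.
Reached (1/9) = 1. Collecting the sign flips along the way, the symbol is +1.

1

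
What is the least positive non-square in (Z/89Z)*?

(2/89) = +1, so 2 is a residue.
(3/89) = −1, so 3 is the smallest positive non-residue mod 89.

3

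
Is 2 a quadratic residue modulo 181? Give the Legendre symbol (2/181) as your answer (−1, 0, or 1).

Pull out 2: since 181 ≡ 5 (mod 8), (2/181) = -1.
Reached (1/181) = 1. Collecting the sign flips along the way, the symbol is -1.

-1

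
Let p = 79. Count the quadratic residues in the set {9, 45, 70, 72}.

(9/79) = +1 → QR.
(45/79) = +1 → QR.
(70/79) = -1 → non-residue.
(72/79) = +1 → QR.
Total quadratic residues among the 4: 3.

3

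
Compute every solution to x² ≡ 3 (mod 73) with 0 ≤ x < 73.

73 ≡ 1 (mod 4), so we find a root by search.
Trying successive values, 21² = 441 ≡ 3 (mod 73). The other root is 73 − 21 = 52.

21, 52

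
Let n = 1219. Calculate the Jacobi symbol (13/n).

1

Reciprocity: 13 ≡ 1 and 1219 ≡ 3 (mod 4), so (13/1219) = +(1219/13).
Reduce top mod 13: now compute (10/13).
Pull out 2: since 13 ≡ 5 (mod 8), (2/13) = -1.
Reciprocity: 5 ≡ 1 and 13 ≡ 1 (mod 4), so (5/13) = +(13/5).
Reduce top mod 5: now compute (3/5).
Reciprocity: 3 ≡ 3 and 5 ≡ 1 (mod 4), so (3/5) = +(5/3).
Reduce top mod 3: now compute (2/3).
Pull out 2: since 3 ≡ 3 (mod 8), (2/3) = -1.
Reached (1/3) = 1. Collecting the sign flips along the way, the symbol is +1.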